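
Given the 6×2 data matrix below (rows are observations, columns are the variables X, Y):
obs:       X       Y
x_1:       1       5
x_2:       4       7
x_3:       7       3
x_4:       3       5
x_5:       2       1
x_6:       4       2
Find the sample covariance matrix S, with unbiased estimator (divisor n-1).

Step 1 — column means:
  mean(X) = (1 + 4 + 7 + 3 + 2 + 4) / 6 = 21/6 = 3.5
  mean(Y) = (5 + 7 + 3 + 5 + 1 + 2) / 6 = 23/6 = 3.8333

Step 2 — sample covariance S[i,j] = (1/(n-1)) · Σ_k (x_{k,i} - mean_i) · (x_{k,j} - mean_j), with n-1 = 5.
  S[X,X] = ((-2.5)·(-2.5) + (0.5)·(0.5) + (3.5)·(3.5) + (-0.5)·(-0.5) + (-1.5)·(-1.5) + (0.5)·(0.5)) / 5 = 21.5/5 = 4.3
  S[X,Y] = ((-2.5)·(1.1667) + (0.5)·(3.1667) + (3.5)·(-0.8333) + (-0.5)·(1.1667) + (-1.5)·(-2.8333) + (0.5)·(-1.8333)) / 5 = -1.5/5 = -0.3
  S[Y,Y] = ((1.1667)·(1.1667) + (3.1667)·(3.1667) + (-0.8333)·(-0.8333) + (1.1667)·(1.1667) + (-2.8333)·(-2.8333) + (-1.8333)·(-1.8333)) / 5 = 24.8333/5 = 4.9667

S is symmetric (S[j,i] = S[i,j]). Assembling:

S = [[4.3, -0.3],
 [-0.3, 4.9667]]


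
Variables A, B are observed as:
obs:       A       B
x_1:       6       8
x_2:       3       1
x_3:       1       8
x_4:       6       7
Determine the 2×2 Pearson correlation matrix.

Step 1 — column means:
  mean(A) = (6 + 3 + 1 + 6) / 4 = 16/4 = 4
  mean(B) = (8 + 1 + 8 + 7) / 4 = 24/4 = 6

Step 2 — sample variances and covariances s[i,j] = (1/(n-1)) · Σ_k (x_{k,i} - mean_i) · (x_{k,j} - mean_j), with n-1 = 3:
  s[A,A] = ((2)·(2) + (-1)·(-1) + (-3)·(-3) + (2)·(2)) / 3 = 18/3 = 6
  s[A,B] = ((2)·(2) + (-1)·(-5) + (-3)·(2) + (2)·(1)) / 3 = 5/3 = 1.6667
  s[B,B] = ((2)·(2) + (-5)·(-5) + (2)·(2) + (1)·(1)) / 3 = 34/3 = 11.3333
  Sample standard deviations s_i = √(s[i,i]):
  s(A) = √(6) = 2.4495
  s(B) = √(11.3333) = 3.3665

Step 3 — r_{ij} = s_{ij} / (s_i · s_j):
  r[A,A] = 1 (diagonal).
  r[A,B] = 1.6667 / (2.4495 · 3.3665) = 1.6667 / 8.2462 = 0.2021
  r[B,B] = 1 (diagonal).

R is symmetric with unit diagonal. Assembling:

R = [[1, 0.2021],
 [0.2021, 1]]


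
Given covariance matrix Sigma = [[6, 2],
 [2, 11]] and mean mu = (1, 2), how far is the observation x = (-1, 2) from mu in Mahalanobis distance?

Step 1 — centre the observation: (x - mu) = (-2, 0).

Step 2 — invert Sigma. det(Sigma) = 6·11 - (2)² = 62.
  Sigma^{-1} = (1/det) · [[d, -b], [-b, a]] = [[0.1774, -0.0323],
 [-0.0323, 0.0968]].

Step 3 — form the quadratic (x - mu)^T · Sigma^{-1} · (x - mu):
  Sigma^{-1} · (x - mu) = (-0.3548, 0.0645).
  (x - mu)^T · [Sigma^{-1} · (x - mu)] = (-2)·(-0.3548) + (0)·(0.0645) = 0.7097.

Step 4 — take square root: d = √(0.7097) ≈ 0.8424.

d(x, mu) = √(0.7097) ≈ 0.8424


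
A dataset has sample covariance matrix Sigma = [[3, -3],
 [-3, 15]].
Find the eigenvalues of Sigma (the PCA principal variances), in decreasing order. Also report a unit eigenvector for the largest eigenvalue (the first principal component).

Step 1 — characteristic polynomial of 2×2 Sigma:
  det(Sigma - λI) = λ² - trace · λ + det = 0.
  trace = 3 + 15 = 18, det = 3·15 - (-3)² = 36.
Step 2 — discriminant:
  Δ = trace² - 4·det = 324 - 144 = 180.
Step 3 — eigenvalues:
  λ = (trace ± √Δ)/2 = (18 ± 13.4164)/2,
  λ_1 = 15.7082,  λ_2 = 2.2918.

Step 4 — unit eigenvector for λ_1: solve (Sigma - λ_1 I)v = 0. First row:
  (3 - 15.7082)·v_x + (-3)·v_y = 0, i.e. (-12.7082)·v_x + (-3)·v_y = 0,
  so v ∝ (b, λ_1 - a) = (-3, 12.7082); multiply by -1 so the first entry is positive: u = (3, -12.7082).
  ||u|| = √((3)² + (-12.7082)²) = √(170.4984) ≈ 13.0575,
  v_1 = u/||u|| ≈ (0.2298, -0.9732) (||v_1|| = 1).

λ_1 = 15.7082,  λ_2 = 2.2918;  v_1 ≈ (0.2298, -0.9732)


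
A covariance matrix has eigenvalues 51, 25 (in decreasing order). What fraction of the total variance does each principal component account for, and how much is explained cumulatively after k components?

Step 1 — total variance = trace(Sigma) = Σ λ_i = 51 + 25 = 76.

Step 2 — fraction explained by component i = λ_i / Σ λ:
  PC1: 51/76 = 0.6711
  PC2: 25/76 = 0.3289

Step 3 — cumulative fraction after k components = (λ_1 + ... + λ_k) / Σ λ:
  k = 1: 51/76 = 0.6711
  k = 2: (51 + 25)/76 = 76/76 = 1

Summary (fraction, with percent):

explained: PC1 0.6711 (67.11%), PC2 0.3289 (32.89%);  cumulative: 0.6711, 1


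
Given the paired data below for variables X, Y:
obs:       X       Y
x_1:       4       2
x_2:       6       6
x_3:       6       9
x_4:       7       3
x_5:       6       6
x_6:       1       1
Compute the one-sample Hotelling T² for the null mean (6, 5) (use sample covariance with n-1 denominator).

Step 1 — sample mean vector:
  mean(X) = (4 + 6 + 6 + 7 + 6 + 1) / 6 = 30/6 = 5
  mean(Y) = (2 + 6 + 9 + 3 + 6 + 1) / 6 = 27/6 = 4.5
  x̄ = (5, 4.5),  deviation x̄ - mu_0 = (5, 4.5) - (6, 5) = (-1, -0.5).

Step 2 — sample covariance matrix, S[i,j] = (1/(n-1)) · Σ_k (x_{k,i} - mean_i) · (x_{k,j} - mean_j), divisor n-1 = 5:
  S[X,X] = ((-1)·(-1) + (1)·(1) + (1)·(1) + (2)·(2) + (1)·(1) + (-4)·(-4)) / 5 = 24/5 = 4.8
  S[X,Y] = ((-1)·(-2.5) + (1)·(1.5) + (1)·(4.5) + (2)·(-1.5) + (1)·(1.5) + (-4)·(-3.5)) / 5 = 21/5 = 4.2
  S[Y,Y] = ((-2.5)·(-2.5) + (1.5)·(1.5) + (4.5)·(4.5) + (-1.5)·(-1.5) + (1.5)·(1.5) + (-3.5)·(-3.5)) / 5 = 45.5/5 = 9.1
  S = [[4.8, 4.2],
 [4.2, 9.1]].

Step 3 — invert S. det(S) = 4.8·9.1 - (4.2)² = 26.04.
  S^{-1} = (1/det) · [[d, -b], [-b, a]] = [[0.3495, -0.1613],
 [-0.1613, 0.1843]].

Step 4 — quadratic form (x̄ - mu_0)^T · S^{-1} · (x̄ - mu_0):
  S^{-1} · (x̄ - mu_0) = (-0.2688, 0.0691),
  (x̄ - mu_0)^T · [...] = (-1)·(-0.2688) + (-0.5)·(0.0691) = 0.2343.

Step 5 — scale by n: T² = 6 · 0.2343 = 1.4055.

T² ≈ 1.4055


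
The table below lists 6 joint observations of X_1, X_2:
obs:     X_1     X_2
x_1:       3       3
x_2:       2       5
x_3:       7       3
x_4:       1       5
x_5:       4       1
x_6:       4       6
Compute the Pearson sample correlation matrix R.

Step 1 — column means:
  mean(X_1) = (3 + 2 + 7 + 1 + 4 + 4) / 6 = 21/6 = 3.5
  mean(X_2) = (3 + 5 + 3 + 5 + 1 + 6) / 6 = 23/6 = 3.8333

Step 2 — sample variances and covariances s[i,j] = (1/(n-1)) · Σ_k (x_{k,i} - mean_i) · (x_{k,j} - mean_j), with n-1 = 5:
  s[X_1,X_1] = ((-0.5)·(-0.5) + (-1.5)·(-1.5) + (3.5)·(3.5) + (-2.5)·(-2.5) + (0.5)·(0.5) + (0.5)·(0.5)) / 5 = 21.5/5 = 4.3
  s[X_1,X_2] = ((-0.5)·(-0.8333) + (-1.5)·(1.1667) + (3.5)·(-0.8333) + (-2.5)·(1.1667) + (0.5)·(-2.8333) + (0.5)·(2.1667)) / 5 = -7.5/5 = -1.5
  s[X_2,X_2] = ((-0.8333)·(-0.8333) + (1.1667)·(1.1667) + (-0.8333)·(-0.8333) + (1.1667)·(1.1667) + (-2.8333)·(-2.8333) + (2.1667)·(2.1667)) / 5 = 16.8333/5 = 3.3667
  Sample standard deviations s_i = √(s[i,i]):
  s(X_1) = √(4.3) = 2.0736
  s(X_2) = √(3.3667) = 1.8348

Step 3 — r_{ij} = s_{ij} / (s_i · s_j):
  r[X_1,X_1] = 1 (diagonal).
  r[X_1,X_2] = -1.5 / (2.0736 · 1.8348) = -1.5 / 3.8048 = -0.3942
  r[X_2,X_2] = 1 (diagonal).

R is symmetric with unit diagonal. Assembling:

R = [[1, -0.3942],
 [-0.3942, 1]]


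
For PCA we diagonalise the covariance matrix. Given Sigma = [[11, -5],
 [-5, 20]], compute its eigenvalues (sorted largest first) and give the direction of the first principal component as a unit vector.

Step 1 — characteristic polynomial of 2×2 Sigma:
  det(Sigma - λI) = λ² - trace · λ + det = 0.
  trace = 11 + 20 = 31, det = 11·20 - (-5)² = 195.
Step 2 — discriminant:
  Δ = trace² - 4·det = 961 - 780 = 181.
Step 3 — eigenvalues:
  λ = (trace ± √Δ)/2 = (31 ± 13.4536)/2,
  λ_1 = 22.2268,  λ_2 = 8.7732.

Step 4 — unit eigenvector for λ_1: solve (Sigma - λ_1 I)v = 0. First row:
  (11 - 22.2268)·v_x + (-5)·v_y = 0, i.e. (-11.2268)·v_x + (-5)·v_y = 0,
  so v ∝ (b, λ_1 - a) = (-5, 11.2268); multiply by -1 so the first entry is positive: u = (5, -11.2268).
  ||u|| = √((5)² + (-11.2268)²) = √(151.0413) ≈ 12.2899,
  v_1 = u/||u|| ≈ (0.4068, -0.9135) (||v_1|| = 1).

λ_1 = 22.2268,  λ_2 = 8.7732;  v_1 ≈ (0.4068, -0.9135)


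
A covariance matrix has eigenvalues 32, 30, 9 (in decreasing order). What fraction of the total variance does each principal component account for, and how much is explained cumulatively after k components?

Step 1 — total variance = trace(Sigma) = Σ λ_i = 32 + 30 + 9 = 71.

Step 2 — fraction explained by component i = λ_i / Σ λ:
  PC1: 32/71 = 0.4507
  PC2: 30/71 = 0.4225
  PC3: 9/71 = 0.1268

Step 3 — cumulative fraction after k components = (λ_1 + ... + λ_k) / Σ λ:
  k = 1: 32/71 = 0.4507
  k = 2: (32 + 30)/71 = 62/71 = 0.8732
  k = 3: (32 + 30 + 9)/71 = 71/71 = 1

Summary (fraction, with percent):

explained: PC1 0.4507 (45.07%), PC2 0.4225 (42.25%), PC3 0.1268 (12.68%);  cumulative: 0.4507, 0.8732, 1


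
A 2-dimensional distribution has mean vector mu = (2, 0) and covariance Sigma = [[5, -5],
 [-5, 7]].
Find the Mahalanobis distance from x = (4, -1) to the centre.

Step 1 — centre the observation: (x - mu) = (2, -1).

Step 2 — invert Sigma. det(Sigma) = 5·7 - (-5)² = 10.
  Sigma^{-1} = (1/det) · [[d, -b], [-b, a]] = [[0.7, 0.5],
 [0.5, 0.5]].

Step 3 — form the quadratic (x - mu)^T · Sigma^{-1} · (x - mu):
  Sigma^{-1} · (x - mu) = (0.9, 0.5).
  (x - mu)^T · [Sigma^{-1} · (x - mu)] = (2)·(0.9) + (-1)·(0.5) = 1.3.

Step 4 — take square root: d = √(1.3) ≈ 1.1402.

d(x, mu) = √(1.3) ≈ 1.1402


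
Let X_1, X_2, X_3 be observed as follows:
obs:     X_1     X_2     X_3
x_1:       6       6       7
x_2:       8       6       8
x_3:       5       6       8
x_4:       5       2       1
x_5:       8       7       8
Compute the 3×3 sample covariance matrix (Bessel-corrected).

Step 1 — column means:
  mean(X_1) = (6 + 8 + 5 + 5 + 8) / 5 = 32/5 = 6.4
  mean(X_2) = (6 + 6 + 6 + 2 + 7) / 5 = 27/5 = 5.4
  mean(X_3) = (7 + 8 + 8 + 1 + 8) / 5 = 32/5 = 6.4

Step 2 — sample covariance S[i,j] = (1/(n-1)) · Σ_k (x_{k,i} - mean_i) · (x_{k,j} - mean_j), with n-1 = 4.
  S[X_1,X_1] = ((-0.4)·(-0.4) + (1.6)·(1.6) + (-1.4)·(-1.4) + (-1.4)·(-1.4) + (1.6)·(1.6)) / 4 = 9.2/4 = 2.3
  S[X_1,X_2] = ((-0.4)·(0.6) + (1.6)·(0.6) + (-1.4)·(0.6) + (-1.4)·(-3.4) + (1.6)·(1.6)) / 4 = 7.2/4 = 1.8
  S[X_1,X_3] = ((-0.4)·(0.6) + (1.6)·(1.6) + (-1.4)·(1.6) + (-1.4)·(-5.4) + (1.6)·(1.6)) / 4 = 10.2/4 = 2.55
  S[X_2,X_2] = ((0.6)·(0.6) + (0.6)·(0.6) + (0.6)·(0.6) + (-3.4)·(-3.4) + (1.6)·(1.6)) / 4 = 15.2/4 = 3.8
  S[X_2,X_3] = ((0.6)·(0.6) + (0.6)·(1.6) + (0.6)·(1.6) + (-3.4)·(-5.4) + (1.6)·(1.6)) / 4 = 23.2/4 = 5.8
  S[X_3,X_3] = ((0.6)·(0.6) + (1.6)·(1.6) + (1.6)·(1.6) + (-5.4)·(-5.4) + (1.6)·(1.6)) / 4 = 37.2/4 = 9.3

S is symmetric (S[j,i] = S[i,j]). Assembling:

S = [[2.3, 1.8, 2.55],
 [1.8, 3.8, 5.8],
 [2.55, 5.8, 9.3]]


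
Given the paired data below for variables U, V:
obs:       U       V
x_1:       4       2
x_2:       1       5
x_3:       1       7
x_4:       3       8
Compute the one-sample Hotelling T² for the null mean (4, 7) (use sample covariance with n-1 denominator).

Step 1 — sample mean vector:
  mean(U) = (4 + 1 + 1 + 3) / 4 = 9/4 = 2.25
  mean(V) = (2 + 5 + 7 + 8) / 4 = 22/4 = 5.5
  x̄ = (2.25, 5.5),  deviation x̄ - mu_0 = (2.25, 5.5) - (4, 7) = (-1.75, -1.5).

Step 2 — sample covariance matrix, S[i,j] = (1/(n-1)) · Σ_k (x_{k,i} - mean_i) · (x_{k,j} - mean_j), divisor n-1 = 3:
  S[U,U] = ((1.75)·(1.75) + (-1.25)·(-1.25) + (-1.25)·(-1.25) + (0.75)·(0.75)) / 3 = 6.75/3 = 2.25
  S[U,V] = ((1.75)·(-3.5) + (-1.25)·(-0.5) + (-1.25)·(1.5) + (0.75)·(2.5)) / 3 = -5.5/3 = -1.8333
  S[V,V] = ((-3.5)·(-3.5) + (-0.5)·(-0.5) + (1.5)·(1.5) + (2.5)·(2.5)) / 3 = 21/3 = 7
  S = [[2.25, -1.8333],
 [-1.8333, 7]].

Step 3 — invert S. det(S) = 2.25·7 - (-1.8333)² = 12.3889.
  S^{-1} = (1/det) · [[d, -b], [-b, a]] = [[0.565, 0.148],
 [0.148, 0.1816]].

Step 4 — quadratic form (x̄ - mu_0)^T · S^{-1} · (x̄ - mu_0):
  S^{-1} · (x̄ - mu_0) = (-1.2108, -0.5314),
  (x̄ - mu_0)^T · [...] = (-1.75)·(-1.2108) + (-1.5)·(-0.5314) = 2.9159.

Step 5 — scale by n: T² = 4 · 2.9159 = 11.6637.

T² ≈ 11.6637


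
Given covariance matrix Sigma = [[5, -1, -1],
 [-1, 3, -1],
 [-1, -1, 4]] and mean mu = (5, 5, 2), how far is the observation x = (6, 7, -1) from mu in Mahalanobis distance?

Step 1 — centre the observation: (x - mu) = (1, 2, -3).

Step 2 — invert Sigma (cofactor / det for 3×3, or solve directly):
  Sigma^{-1} = [[0.2391, 0.1087, 0.087],
 [0.1087, 0.413, 0.1304],
 [0.087, 0.1304, 0.3043]].

Step 3 — form the quadratic (x - mu)^T · Sigma^{-1} · (x - mu):
  Sigma^{-1} · (x - mu) = (0.1957, 0.5435, -0.5652).
  (x - mu)^T · [Sigma^{-1} · (x - mu)] = (1)·(0.1957) + (2)·(0.5435) + (-3)·(-0.5652) = 2.9783.

Step 4 — take square root: d = √(2.9783) ≈ 1.7258.

d(x, mu) = √(2.9783) ≈ 1.7258


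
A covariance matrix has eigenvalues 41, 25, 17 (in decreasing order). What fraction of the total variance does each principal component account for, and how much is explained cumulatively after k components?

Step 1 — total variance = trace(Sigma) = Σ λ_i = 41 + 25 + 17 = 83.

Step 2 — fraction explained by component i = λ_i / Σ λ:
  PC1: 41/83 = 0.494
  PC2: 25/83 = 0.3012
  PC3: 17/83 = 0.2048

Step 3 — cumulative fraction after k components = (λ_1 + ... + λ_k) / Σ λ:
  k = 1: 41/83 = 0.494
  k = 2: (41 + 25)/83 = 66/83 = 0.7952
  k = 3: (41 + 25 + 17)/83 = 83/83 = 1

Summary (fraction, with percent):

explained: PC1 0.494 (49.4%), PC2 0.3012 (30.12%), PC3 0.2048 (20.48%);  cumulative: 0.494, 0.7952, 1


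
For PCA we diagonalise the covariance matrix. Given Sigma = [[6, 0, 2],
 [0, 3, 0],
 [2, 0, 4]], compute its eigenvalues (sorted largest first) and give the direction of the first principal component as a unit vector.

Step 1 — characteristic polynomial p(λ) = det(λI - Sigma) = λ³ - tr·λ² + c_1·λ - det, where tr = trace, c_1 = sum of the principal 2×2 minors, det = det(Sigma):
  tr = 6 + 3 + 4 = 13,
  c_1 = (6·3 - (0)²) + (6·4 - (2)²) + (3·4 - (0)²) = 18 + 20 + 12 = 50,
  det = 6·(3·4 - (0)²) - (0)·((0)·4 - (0)·(2)) + (2)·((0)·(0) - 3·(2)) = 6·(12) - (0)·(0) + (2)·(-6) = 60.
  So p(λ) = λ³ - 13λ² + 50λ - 60.
Step 2 — look for an integer root (rational root theorem: any rational root is an integer divisor of 60). Testing λ = 3:
  p(3) = 27 - 117 + 150 - 60 = 0  ✓
  Dividing out (λ - 3): p(λ) = (λ - 3)(λ² - 10λ + 20).
Step 3 — remaining eigenvalues from the quadratic λ² - 10λ + 20 = 0:
  Δ = 10² - 4·20 = 100 - 80 = 20,  λ = (10 ± √20)/2 = (10 ± 4.4721)/2 ≈ 7.2361 or 2.7639.
  Sorted: λ_1 = 7.2361,  λ_2 = 3,  λ_3 = 2.7639  (check: sum = 13 = tr ✓).

Step 4 — unit eigenvector for λ_1 ≈ 7.2361: v spans the null space of (Sigma - λ_1 I), whose rows are
  r_1 = (-1.2361, 0, 2),  r_2 = (0, -4.2361, 0),  r_3 = (2, 0, -3.2361).
  v is orthogonal to every row, so take v ∝ r_1 × r_2 = ((0)·(0) - (2)·(-4.2361), (2)·(0) - (-1.2361)·(0), (-1.2361)·(-4.2361) - (0)·(0)) ≈ (8.4721, 0, 5.2361).
  Let u = (8.4721, 0, 5.2361).
  ||u|| = √((8.4721)² + (0)² + (5.2361)²) = √(99.1935) ≈ 9.9596,  v_1 = u/||u|| ≈ (0.8507, 0, 0.5257) (||v_1|| = 1).

λ_1 = 7.2361,  λ_2 = 3,  λ_3 = 2.7639;  v_1 ≈ (0.8507, 0, 0.5257)


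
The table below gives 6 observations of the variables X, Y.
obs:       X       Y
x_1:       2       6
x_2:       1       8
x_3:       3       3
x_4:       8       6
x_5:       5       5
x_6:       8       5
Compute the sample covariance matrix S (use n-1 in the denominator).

Step 1 — column means:
  mean(X) = (2 + 1 + 3 + 8 + 5 + 8) / 6 = 27/6 = 4.5
  mean(Y) = (6 + 8 + 3 + 6 + 5 + 5) / 6 = 33/6 = 5.5

Step 2 — sample covariance S[i,j] = (1/(n-1)) · Σ_k (x_{k,i} - mean_i) · (x_{k,j} - mean_j), with n-1 = 5.
  S[X,X] = ((-2.5)·(-2.5) + (-3.5)·(-3.5) + (-1.5)·(-1.5) + (3.5)·(3.5) + (0.5)·(0.5) + (3.5)·(3.5)) / 5 = 45.5/5 = 9.1
  S[X,Y] = ((-2.5)·(0.5) + (-3.5)·(2.5) + (-1.5)·(-2.5) + (3.5)·(0.5) + (0.5)·(-0.5) + (3.5)·(-0.5)) / 5 = -6.5/5 = -1.3
  S[Y,Y] = ((0.5)·(0.5) + (2.5)·(2.5) + (-2.5)·(-2.5) + (0.5)·(0.5) + (-0.5)·(-0.5) + (-0.5)·(-0.5)) / 5 = 13.5/5 = 2.7

S is symmetric (S[j,i] = S[i,j]). Assembling:

S = [[9.1, -1.3],
 [-1.3, 2.7]]


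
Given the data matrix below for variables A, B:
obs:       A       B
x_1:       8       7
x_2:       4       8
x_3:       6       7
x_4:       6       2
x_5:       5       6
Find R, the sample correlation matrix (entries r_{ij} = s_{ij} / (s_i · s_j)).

Step 1 — column means:
  mean(A) = (8 + 4 + 6 + 6 + 5) / 5 = 29/5 = 5.8
  mean(B) = (7 + 8 + 7 + 2 + 6) / 5 = 30/5 = 6

Step 2 — sample variances and covariances s[i,j] = (1/(n-1)) · Σ_k (x_{k,i} - mean_i) · (x_{k,j} - mean_j), with n-1 = 4:
  s[A,A] = ((2.2)·(2.2) + (-1.8)·(-1.8) + (0.2)·(0.2) + (0.2)·(0.2) + (-0.8)·(-0.8)) / 4 = 8.8/4 = 2.2
  s[A,B] = ((2.2)·(1) + (-1.8)·(2) + (0.2)·(1) + (0.2)·(-4) + (-0.8)·(0)) / 4 = -2/4 = -0.5
  s[B,B] = ((1)·(1) + (2)·(2) + (1)·(1) + (-4)·(-4) + (0)·(0)) / 4 = 22/4 = 5.5
  Sample standard deviations s_i = √(s[i,i]):
  s(A) = √(2.2) = 1.4832
  s(B) = √(5.5) = 2.3452

Step 3 — r_{ij} = s_{ij} / (s_i · s_j):
  r[A,A] = 1 (diagonal).
  r[A,B] = -0.5 / (1.4832 · 2.3452) = -0.5 / 3.4785 = -0.1437
  r[B,B] = 1 (diagonal).

R is symmetric with unit diagonal. Assembling:

R = [[1, -0.1437],
 [-0.1437, 1]]


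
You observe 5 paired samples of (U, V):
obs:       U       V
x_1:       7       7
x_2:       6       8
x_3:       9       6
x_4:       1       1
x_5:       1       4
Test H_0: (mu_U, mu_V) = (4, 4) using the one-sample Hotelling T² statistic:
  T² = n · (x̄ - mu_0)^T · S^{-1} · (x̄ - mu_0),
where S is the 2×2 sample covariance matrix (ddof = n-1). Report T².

Step 1 — sample mean vector:
  mean(U) = (7 + 6 + 9 + 1 + 1) / 5 = 24/5 = 4.8
  mean(V) = (7 + 8 + 6 + 1 + 4) / 5 = 26/5 = 5.2
  x̄ = (4.8, 5.2),  deviation x̄ - mu_0 = (4.8, 5.2) - (4, 4) = (0.8, 1.2).

Step 2 — sample covariance matrix, S[i,j] = (1/(n-1)) · Σ_k (x_{k,i} - mean_i) · (x_{k,j} - mean_j), divisor n-1 = 4:
  S[U,U] = ((2.2)·(2.2) + (1.2)·(1.2) + (4.2)·(4.2) + (-3.8)·(-3.8) + (-3.8)·(-3.8)) / 4 = 52.8/4 = 13.2
  S[U,V] = ((2.2)·(1.8) + (1.2)·(2.8) + (4.2)·(0.8) + (-3.8)·(-4.2) + (-3.8)·(-1.2)) / 4 = 31.2/4 = 7.8
  S[V,V] = ((1.8)·(1.8) + (2.8)·(2.8) + (0.8)·(0.8) + (-4.2)·(-4.2) + (-1.2)·(-1.2)) / 4 = 30.8/4 = 7.7
  S = [[13.2, 7.8],
 [7.8, 7.7]].

Step 3 — invert S. det(S) = 13.2·7.7 - (7.8)² = 40.8.
  S^{-1} = (1/det) · [[d, -b], [-b, a]] = [[0.1887, -0.1912],
 [-0.1912, 0.3235]].

Step 4 — quadratic form (x̄ - mu_0)^T · S^{-1} · (x̄ - mu_0):
  S^{-1} · (x̄ - mu_0) = (-0.0784, 0.2353),
  (x̄ - mu_0)^T · [...] = (0.8)·(-0.0784) + (1.2)·(0.2353) = 0.2196.

Step 5 — scale by n: T² = 5 · 0.2196 = 1.098.

T² ≈ 1.098


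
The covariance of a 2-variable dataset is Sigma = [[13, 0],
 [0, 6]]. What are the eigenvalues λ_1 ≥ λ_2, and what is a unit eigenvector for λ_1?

Step 1 — characteristic polynomial of 2×2 Sigma:
  det(Sigma - λI) = λ² - trace · λ + det = 0.
  trace = 13 + 6 = 19, det = 13·6 - (0)² = 78.
Step 2 — discriminant:
  Δ = trace² - 4·det = 361 - 312 = 49.
Step 3 — eigenvalues:
  λ = (trace ± √Δ)/2 = (19 ± 7)/2,
  λ_1 = 13,  λ_2 = 6.

Step 4 — unit eigenvector for λ_1: Sigma is diagonal, so its eigenvectors are the coordinate axes. λ_1 = 13 is the diagonal entry on the first coordinate axis, hence
  v_1 = (1, 0) (||v_1|| = 1).

λ_1 = 13,  λ_2 = 6;  v_1 ≈ (1, 0)


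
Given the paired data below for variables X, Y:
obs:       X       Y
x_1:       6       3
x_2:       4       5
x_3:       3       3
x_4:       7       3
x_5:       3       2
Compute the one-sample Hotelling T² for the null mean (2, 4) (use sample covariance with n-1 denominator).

Step 1 — sample mean vector:
  mean(X) = (6 + 4 + 3 + 7 + 3) / 5 = 23/5 = 4.6
  mean(Y) = (3 + 5 + 3 + 3 + 2) / 5 = 16/5 = 3.2
  x̄ = (4.6, 3.2),  deviation x̄ - mu_0 = (4.6, 3.2) - (2, 4) = (2.6, -0.8).

Step 2 — sample covariance matrix, S[i,j] = (1/(n-1)) · Σ_k (x_{k,i} - mean_i) · (x_{k,j} - mean_j), divisor n-1 = 4:
  S[X,X] = ((1.4)·(1.4) + (-0.6)·(-0.6) + (-1.6)·(-1.6) + (2.4)·(2.4) + (-1.6)·(-1.6)) / 4 = 13.2/4 = 3.3
  S[X,Y] = ((1.4)·(-0.2) + (-0.6)·(1.8) + (-1.6)·(-0.2) + (2.4)·(-0.2) + (-1.6)·(-1.2)) / 4 = 0.4/4 = 0.1
  S[Y,Y] = ((-0.2)·(-0.2) + (1.8)·(1.8) + (-0.2)·(-0.2) + (-0.2)·(-0.2) + (-1.2)·(-1.2)) / 4 = 4.8/4 = 1.2
  S = [[3.3, 0.1],
 [0.1, 1.2]].

Step 3 — invert S. det(S) = 3.3·1.2 - (0.1)² = 3.95.
  S^{-1} = (1/det) · [[d, -b], [-b, a]] = [[0.3038, -0.0253],
 [-0.0253, 0.8354]].

Step 4 — quadratic form (x̄ - mu_0)^T · S^{-1} · (x̄ - mu_0):
  S^{-1} · (x̄ - mu_0) = (0.8101, -0.7342),
  (x̄ - mu_0)^T · [...] = (2.6)·(0.8101) + (-0.8)·(-0.7342) = 2.6937.

Step 5 — scale by n: T² = 5 · 2.6937 = 13.4684.

T² ≈ 13.4684


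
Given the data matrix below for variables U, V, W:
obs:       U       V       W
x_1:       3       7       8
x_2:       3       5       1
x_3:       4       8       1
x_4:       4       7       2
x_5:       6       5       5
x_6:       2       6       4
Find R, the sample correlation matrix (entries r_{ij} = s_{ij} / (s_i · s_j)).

Step 1 — column means:
  mean(U) = (3 + 3 + 4 + 4 + 6 + 2) / 6 = 22/6 = 3.6667
  mean(V) = (7 + 5 + 8 + 7 + 5 + 6) / 6 = 38/6 = 6.3333
  mean(W) = (8 + 1 + 1 + 2 + 5 + 4) / 6 = 21/6 = 3.5

Step 2 — sample variances and covariances s[i,j] = (1/(n-1)) · Σ_k (x_{k,i} - mean_i) · (x_{k,j} - mean_j), with n-1 = 5:
  s[U,U] = ((-0.6667)·(-0.6667) + (-0.6667)·(-0.6667) + (0.3333)·(0.3333) + (0.3333)·(0.3333) + (2.3333)·(2.3333) + (-1.6667)·(-1.6667)) / 5 = 9.3333/5 = 1.8667
  s[U,V] = ((-0.6667)·(0.6667) + (-0.6667)·(-1.3333) + (0.3333)·(1.6667) + (0.3333)·(0.6667) + (2.3333)·(-1.3333) + (-1.6667)·(-0.3333)) / 5 = -1.3333/5 = -0.2667
  s[U,W] = ((-0.6667)·(4.5) + (-0.6667)·(-2.5) + (0.3333)·(-2.5) + (0.3333)·(-1.5) + (2.3333)·(1.5) + (-1.6667)·(0.5)) / 5 = 0/5 = 0
  s[V,V] = ((0.6667)·(0.6667) + (-1.3333)·(-1.3333) + (1.6667)·(1.6667) + (0.6667)·(0.6667) + (-1.3333)·(-1.3333) + (-0.3333)·(-0.3333)) / 5 = 7.3333/5 = 1.4667
  s[V,W] = ((0.6667)·(4.5) + (-1.3333)·(-2.5) + (1.6667)·(-2.5) + (0.6667)·(-1.5) + (-1.3333)·(1.5) + (-0.3333)·(0.5)) / 5 = -1/5 = -0.2
  s[W,W] = ((4.5)·(4.5) + (-2.5)·(-2.5) + (-2.5)·(-2.5) + (-1.5)·(-1.5) + (1.5)·(1.5) + (0.5)·(0.5)) / 5 = 37.5/5 = 7.5
  Sample standard deviations s_i = √(s[i,i]):
  s(U) = √(1.8667) = 1.3663
  s(V) = √(1.4667) = 1.2111
  s(W) = √(7.5) = 2.7386

Step 3 — r_{ij} = s_{ij} / (s_i · s_j):
  r[U,U] = 1 (diagonal).
  r[U,V] = -0.2667 / (1.3663 · 1.2111) = -0.2667 / 1.6546 = -0.1612
  r[U,W] = 0 / (1.3663 · 2.7386) = 0 / 3.7417 = 0
  r[V,V] = 1 (diagonal).
  r[V,W] = -0.2 / (1.2111 · 2.7386) = -0.2 / 3.3166 = -0.0603
  r[W,W] = 1 (diagonal).

R is symmetric with unit diagonal. Assembling:

R = [[1, -0.1612, 0],
 [-0.1612, 1, -0.0603],
 [0, -0.0603, 1]]


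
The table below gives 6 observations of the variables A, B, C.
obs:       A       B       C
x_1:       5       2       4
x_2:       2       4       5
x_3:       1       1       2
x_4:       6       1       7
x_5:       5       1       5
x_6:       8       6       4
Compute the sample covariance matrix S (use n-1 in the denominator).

Step 1 — column means:
  mean(A) = (5 + 2 + 1 + 6 + 5 + 8) / 6 = 27/6 = 4.5
  mean(B) = (2 + 4 + 1 + 1 + 1 + 6) / 6 = 15/6 = 2.5
  mean(C) = (4 + 5 + 2 + 7 + 5 + 4) / 6 = 27/6 = 4.5

Step 2 — sample covariance S[i,j] = (1/(n-1)) · Σ_k (x_{k,i} - mean_i) · (x_{k,j} - mean_j), with n-1 = 5.
  S[A,A] = ((0.5)·(0.5) + (-2.5)·(-2.5) + (-3.5)·(-3.5) + (1.5)·(1.5) + (0.5)·(0.5) + (3.5)·(3.5)) / 5 = 33.5/5 = 6.7
  S[A,B] = ((0.5)·(-0.5) + (-2.5)·(1.5) + (-3.5)·(-1.5) + (1.5)·(-1.5) + (0.5)·(-1.5) + (3.5)·(3.5)) / 5 = 10.5/5 = 2.1
  S[A,C] = ((0.5)·(-0.5) + (-2.5)·(0.5) + (-3.5)·(-2.5) + (1.5)·(2.5) + (0.5)·(0.5) + (3.5)·(-0.5)) / 5 = 9.5/5 = 1.9
  S[B,B] = ((-0.5)·(-0.5) + (1.5)·(1.5) + (-1.5)·(-1.5) + (-1.5)·(-1.5) + (-1.5)·(-1.5) + (3.5)·(3.5)) / 5 = 21.5/5 = 4.3
  S[B,C] = ((-0.5)·(-0.5) + (1.5)·(0.5) + (-1.5)·(-2.5) + (-1.5)·(2.5) + (-1.5)·(0.5) + (3.5)·(-0.5)) / 5 = -1.5/5 = -0.3
  S[C,C] = ((-0.5)·(-0.5) + (0.5)·(0.5) + (-2.5)·(-2.5) + (2.5)·(2.5) + (0.5)·(0.5) + (-0.5)·(-0.5)) / 5 = 13.5/5 = 2.7

S is symmetric (S[j,i] = S[i,j]). Assembling:

S = [[6.7, 2.1, 1.9],
 [2.1, 4.3, -0.3],
 [1.9, -0.3, 2.7]]


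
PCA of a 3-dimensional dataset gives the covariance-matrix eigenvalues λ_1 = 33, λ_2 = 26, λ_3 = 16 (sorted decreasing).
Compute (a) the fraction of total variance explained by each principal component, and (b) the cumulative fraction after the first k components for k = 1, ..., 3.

Step 1 — total variance = trace(Sigma) = Σ λ_i = 33 + 26 + 16 = 75.

Step 2 — fraction explained by component i = λ_i / Σ λ:
  PC1: 33/75 = 0.44
  PC2: 26/75 = 0.3467
  PC3: 16/75 = 0.2133

Step 3 — cumulative fraction after k components = (λ_1 + ... + λ_k) / Σ λ:
  k = 1: 33/75 = 0.44
  k = 2: (33 + 26)/75 = 59/75 = 0.7867
  k = 3: (33 + 26 + 16)/75 = 75/75 = 1

Summary (fraction, with percent):

explained: PC1 0.44 (44%), PC2 0.3467 (34.67%), PC3 0.2133 (21.33%);  cumulative: 0.44, 0.7867, 1


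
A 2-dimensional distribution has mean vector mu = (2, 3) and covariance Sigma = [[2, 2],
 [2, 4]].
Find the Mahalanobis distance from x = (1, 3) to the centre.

Step 1 — centre the observation: (x - mu) = (-1, 0).

Step 2 — invert Sigma. det(Sigma) = 2·4 - (2)² = 4.
  Sigma^{-1} = (1/det) · [[d, -b], [-b, a]] = [[1, -0.5],
 [-0.5, 0.5]].

Step 3 — form the quadratic (x - mu)^T · Sigma^{-1} · (x - mu):
  Sigma^{-1} · (x - mu) = (-1, 0.5).
  (x - mu)^T · [Sigma^{-1} · (x - mu)] = (-1)·(-1) + (0)·(0.5) = 1.

Step 4 — take square root: d = √(1) ≈ 1.

d(x, mu) = √(1) ≈ 1


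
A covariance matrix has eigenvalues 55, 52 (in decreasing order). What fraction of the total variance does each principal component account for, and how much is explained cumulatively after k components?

Step 1 — total variance = trace(Sigma) = Σ λ_i = 55 + 52 = 107.

Step 2 — fraction explained by component i = λ_i / Σ λ:
  PC1: 55/107 = 0.514
  PC2: 52/107 = 0.486

Step 3 — cumulative fraction after k components = (λ_1 + ... + λ_k) / Σ λ:
  k = 1: 55/107 = 0.514
  k = 2: (55 + 52)/107 = 107/107 = 1

Summary (fraction, with percent):

explained: PC1 0.514 (51.4%), PC2 0.486 (48.6%);  cumulative: 0.514, 1


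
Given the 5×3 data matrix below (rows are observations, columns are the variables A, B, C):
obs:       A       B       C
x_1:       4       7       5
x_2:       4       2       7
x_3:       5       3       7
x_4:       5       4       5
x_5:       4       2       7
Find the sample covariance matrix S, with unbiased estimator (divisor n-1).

Step 1 — column means:
  mean(A) = (4 + 4 + 5 + 5 + 4) / 5 = 22/5 = 4.4
  mean(B) = (7 + 2 + 3 + 4 + 2) / 5 = 18/5 = 3.6
  mean(C) = (5 + 7 + 7 + 5 + 7) / 5 = 31/5 = 6.2

Step 2 — sample covariance S[i,j] = (1/(n-1)) · Σ_k (x_{k,i} - mean_i) · (x_{k,j} - mean_j), with n-1 = 4.
  S[A,A] = ((-0.4)·(-0.4) + (-0.4)·(-0.4) + (0.6)·(0.6) + (0.6)·(0.6) + (-0.4)·(-0.4)) / 4 = 1.2/4 = 0.3
  S[A,B] = ((-0.4)·(3.4) + (-0.4)·(-1.6) + (0.6)·(-0.6) + (0.6)·(0.4) + (-0.4)·(-1.6)) / 4 = -0.2/4 = -0.05
  S[A,C] = ((-0.4)·(-1.2) + (-0.4)·(0.8) + (0.6)·(0.8) + (0.6)·(-1.2) + (-0.4)·(0.8)) / 4 = -0.4/4 = -0.1
  S[B,B] = ((3.4)·(3.4) + (-1.6)·(-1.6) + (-0.6)·(-0.6) + (0.4)·(0.4) + (-1.6)·(-1.6)) / 4 = 17.2/4 = 4.3
  S[B,C] = ((3.4)·(-1.2) + (-1.6)·(0.8) + (-0.6)·(0.8) + (0.4)·(-1.2) + (-1.6)·(0.8)) / 4 = -7.6/4 = -1.9
  S[C,C] = ((-1.2)·(-1.2) + (0.8)·(0.8) + (0.8)·(0.8) + (-1.2)·(-1.2) + (0.8)·(0.8)) / 4 = 4.8/4 = 1.2

S is symmetric (S[j,i] = S[i,j]). Assembling:

S = [[0.3, -0.05, -0.1],
 [-0.05, 4.3, -1.9],
 [-0.1, -1.9, 1.2]]


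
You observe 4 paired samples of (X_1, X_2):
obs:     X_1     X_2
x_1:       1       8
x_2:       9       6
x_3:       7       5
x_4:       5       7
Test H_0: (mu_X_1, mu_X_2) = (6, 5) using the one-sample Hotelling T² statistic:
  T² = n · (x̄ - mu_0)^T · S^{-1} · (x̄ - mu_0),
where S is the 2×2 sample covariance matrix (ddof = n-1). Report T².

Step 1 — sample mean vector:
  mean(X_1) = (1 + 9 + 7 + 5) / 4 = 22/4 = 5.5
  mean(X_2) = (8 + 6 + 5 + 7) / 4 = 26/4 = 6.5
  x̄ = (5.5, 6.5),  deviation x̄ - mu_0 = (5.5, 6.5) - (6, 5) = (-0.5, 1.5).

Step 2 — sample covariance matrix, S[i,j] = (1/(n-1)) · Σ_k (x_{k,i} - mean_i) · (x_{k,j} - mean_j), divisor n-1 = 3:
  S[X_1,X_1] = ((-4.5)·(-4.5) + (3.5)·(3.5) + (1.5)·(1.5) + (-0.5)·(-0.5)) / 3 = 35/3 = 11.6667
  S[X_1,X_2] = ((-4.5)·(1.5) + (3.5)·(-0.5) + (1.5)·(-1.5) + (-0.5)·(0.5)) / 3 = -11/3 = -3.6667
  S[X_2,X_2] = ((1.5)·(1.5) + (-0.5)·(-0.5) + (-1.5)·(-1.5) + (0.5)·(0.5)) / 3 = 5/3 = 1.6667
  S = [[11.6667, -3.6667],
 [-3.6667, 1.6667]].

Step 3 — invert S. det(S) = 11.6667·1.6667 - (-3.6667)² = 6.
  S^{-1} = (1/det) · [[d, -b], [-b, a]] = [[0.2778, 0.6111],
 [0.6111, 1.9444]].

Step 4 — quadratic form (x̄ - mu_0)^T · S^{-1} · (x̄ - mu_0):
  S^{-1} · (x̄ - mu_0) = (0.7778, 2.6111),
  (x̄ - mu_0)^T · [...] = (-0.5)·(0.7778) + (1.5)·(2.6111) = 3.5278.

Step 5 — scale by n: T² = 4 · 3.5278 = 14.1111.

T² ≈ 14.1111


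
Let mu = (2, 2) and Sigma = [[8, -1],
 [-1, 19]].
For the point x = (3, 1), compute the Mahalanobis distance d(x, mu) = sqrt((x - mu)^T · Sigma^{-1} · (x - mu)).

Step 1 — centre the observation: (x - mu) = (1, -1).

Step 2 — invert Sigma. det(Sigma) = 8·19 - (-1)² = 151.
  Sigma^{-1} = (1/det) · [[d, -b], [-b, a]] = [[0.1258, 0.0066],
 [0.0066, 0.053]].

Step 3 — form the quadratic (x - mu)^T · Sigma^{-1} · (x - mu):
  Sigma^{-1} · (x - mu) = (0.1192, -0.0464).
  (x - mu)^T · [Sigma^{-1} · (x - mu)] = (1)·(0.1192) + (-1)·(-0.0464) = 0.1656.

Step 4 — take square root: d = √(0.1656) ≈ 0.4069.

d(x, mu) = √(0.1656) ≈ 0.4069


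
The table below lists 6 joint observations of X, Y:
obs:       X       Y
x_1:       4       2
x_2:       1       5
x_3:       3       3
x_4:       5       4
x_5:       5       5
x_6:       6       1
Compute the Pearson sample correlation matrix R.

Step 1 — column means:
  mean(X) = (4 + 1 + 3 + 5 + 5 + 6) / 6 = 24/6 = 4
  mean(Y) = (2 + 5 + 3 + 4 + 5 + 1) / 6 = 20/6 = 3.3333

Step 2 — sample variances and covariances s[i,j] = (1/(n-1)) · Σ_k (x_{k,i} - mean_i) · (x_{k,j} - mean_j), with n-1 = 5:
  s[X,X] = ((0)·(0) + (-3)·(-3) + (-1)·(-1) + (1)·(1) + (1)·(1) + (2)·(2)) / 5 = 16/5 = 3.2
  s[X,Y] = ((0)·(-1.3333) + (-3)·(1.6667) + (-1)·(-0.3333) + (1)·(0.6667) + (1)·(1.6667) + (2)·(-2.3333)) / 5 = -7/5 = -1.4
  s[Y,Y] = ((-1.3333)·(-1.3333) + (1.6667)·(1.6667) + (-0.3333)·(-0.3333) + (0.6667)·(0.6667) + (1.6667)·(1.6667) + (-2.3333)·(-2.3333)) / 5 = 13.3333/5 = 2.6667
  Sample standard deviations s_i = √(s[i,i]):
  s(X) = √(3.2) = 1.7889
  s(Y) = √(2.6667) = 1.633

Step 3 — r_{ij} = s_{ij} / (s_i · s_j):
  r[X,X] = 1 (diagonal).
  r[X,Y] = -1.4 / (1.7889 · 1.633) = -1.4 / 2.9212 = -0.4793
  r[Y,Y] = 1 (diagonal).

R is symmetric with unit diagonal. Assembling:

R = [[1, -0.4793],
 [-0.4793, 1]]


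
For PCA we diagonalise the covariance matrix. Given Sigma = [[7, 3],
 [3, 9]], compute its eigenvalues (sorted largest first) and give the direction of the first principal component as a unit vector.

Step 1 — characteristic polynomial of 2×2 Sigma:
  det(Sigma - λI) = λ² - trace · λ + det = 0.
  trace = 7 + 9 = 16, det = 7·9 - (3)² = 54.
Step 2 — discriminant:
  Δ = trace² - 4·det = 256 - 216 = 40.
Step 3 — eigenvalues:
  λ = (trace ± √Δ)/2 = (16 ± 6.3246)/2,
  λ_1 = 11.1623,  λ_2 = 4.8377.

Step 4 — unit eigenvector for λ_1: solve (Sigma - λ_1 I)v = 0. First row:
  (7 - 11.1623)·v_x + (3)·v_y = 0, i.e. (-4.1623)·v_x + (3)·v_y = 0,
  so v ∝ (b, λ_1 - a) = (3, 4.1623) = u.
  ||u|| = √((3)² + (4.1623)²) = √(26.3246) ≈ 5.1307,
  v_1 = u/||u|| ≈ (0.5847, 0.8112) (||v_1|| = 1).

λ_1 = 11.1623,  λ_2 = 4.8377;  v_1 ≈ (0.5847, 0.8112)


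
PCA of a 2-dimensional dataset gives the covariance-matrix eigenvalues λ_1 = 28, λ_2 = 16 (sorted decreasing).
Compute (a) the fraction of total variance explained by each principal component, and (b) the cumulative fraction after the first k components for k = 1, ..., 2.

Step 1 — total variance = trace(Sigma) = Σ λ_i = 28 + 16 = 44.

Step 2 — fraction explained by component i = λ_i / Σ λ:
  PC1: 28/44 = 0.6364
  PC2: 16/44 = 0.3636

Step 3 — cumulative fraction after k components = (λ_1 + ... + λ_k) / Σ λ:
  k = 1: 28/44 = 0.6364
  k = 2: (28 + 16)/44 = 44/44 = 1

Summary (fraction, with percent):

explained: PC1 0.6364 (63.64%), PC2 0.3636 (36.36%);  cumulative: 0.6364, 1


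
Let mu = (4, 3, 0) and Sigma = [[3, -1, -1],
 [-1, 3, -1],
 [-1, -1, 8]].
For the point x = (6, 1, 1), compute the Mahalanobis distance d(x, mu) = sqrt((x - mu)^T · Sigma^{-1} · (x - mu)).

Step 1 — centre the observation: (x - mu) = (2, -2, 1).

Step 2 — invert Sigma (cofactor / det for 3×3, or solve directly):
  Sigma^{-1} = [[0.4107, 0.1607, 0.0714],
 [0.1607, 0.4107, 0.0714],
 [0.0714, 0.0714, 0.1429]].

Step 3 — form the quadratic (x - mu)^T · Sigma^{-1} · (x - mu):
  Sigma^{-1} · (x - mu) = (0.5714, -0.4286, 0.1429).
  (x - mu)^T · [Sigma^{-1} · (x - mu)] = (2)·(0.5714) + (-2)·(-0.4286) + (1)·(0.1429) = 2.1429.

Step 4 — take square root: d = √(2.1429) ≈ 1.4639.

d(x, mu) = √(2.1429) ≈ 1.4639


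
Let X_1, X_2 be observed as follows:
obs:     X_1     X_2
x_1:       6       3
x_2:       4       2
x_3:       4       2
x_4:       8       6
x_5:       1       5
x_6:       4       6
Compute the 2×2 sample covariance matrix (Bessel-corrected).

Step 1 — column means:
  mean(X_1) = (6 + 4 + 4 + 8 + 1 + 4) / 6 = 27/6 = 4.5
  mean(X_2) = (3 + 2 + 2 + 6 + 5 + 6) / 6 = 24/6 = 4

Step 2 — sample covariance S[i,j] = (1/(n-1)) · Σ_k (x_{k,i} - mean_i) · (x_{k,j} - mean_j), with n-1 = 5.
  S[X_1,X_1] = ((1.5)·(1.5) + (-0.5)·(-0.5) + (-0.5)·(-0.5) + (3.5)·(3.5) + (-3.5)·(-3.5) + (-0.5)·(-0.5)) / 5 = 27.5/5 = 5.5
  S[X_1,X_2] = ((1.5)·(-1) + (-0.5)·(-2) + (-0.5)·(-2) + (3.5)·(2) + (-3.5)·(1) + (-0.5)·(2)) / 5 = 3/5 = 0.6
  S[X_2,X_2] = ((-1)·(-1) + (-2)·(-2) + (-2)·(-2) + (2)·(2) + (1)·(1) + (2)·(2)) / 5 = 18/5 = 3.6

S is symmetric (S[j,i] = S[i,j]). Assembling:

S = [[5.5, 0.6],
 [0.6, 3.6]]


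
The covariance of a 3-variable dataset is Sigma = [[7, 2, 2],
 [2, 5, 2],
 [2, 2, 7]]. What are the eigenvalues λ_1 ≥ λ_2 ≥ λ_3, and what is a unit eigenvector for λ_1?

Step 1 — characteristic polynomial p(λ) = det(λI - Sigma) = λ³ - tr·λ² + c_1·λ - det, where tr = trace, c_1 = sum of the principal 2×2 minors, det = det(Sigma):
  tr = 7 + 5 + 7 = 19,
  c_1 = (7·5 - (2)²) + (7·7 - (2)²) + (5·7 - (2)²) = 31 + 45 + 31 = 107,
  det = 7·(5·7 - (2)²) - (2)·((2)·7 - (2)·(2)) + (2)·((2)·(2) - 5·(2)) = 7·(31) - (2)·(10) + (2)·(-6) = 185.
  So p(λ) = λ³ - 19λ² + 107λ - 185.
Step 2 — look for an integer root (rational root theorem: any rational root is an integer divisor of 185). Testing λ = 5:
  p(5) = 125 - 475 + 535 - 185 = 0  ✓
  Dividing out (λ - 5): p(λ) = (λ - 5)(λ² - 14λ + 37).
Step 3 — remaining eigenvalues from the quadratic λ² - 14λ + 37 = 0:
  Δ = 14² - 4·37 = 196 - 148 = 48,  λ = (14 ± √48)/2 = (14 ± 6.9282)/2 ≈ 10.4641 or 3.5359.
  Sorted: λ_1 = 10.4641,  λ_2 = 5,  λ_3 = 3.5359  (check: sum = 19 = tr ✓).

Step 4 — unit eigenvector for λ_1 ≈ 10.4641: v spans the null space of (Sigma - λ_1 I), whose rows are
  r_1 = (-3.4641, 2, 2),  r_2 = (2, -5.4641, 2),  r_3 = (2, 2, -3.4641).
  v is orthogonal to every row, so take v ∝ r_1 × r_2 = ((2)·(2) - (2)·(-5.4641), (2)·(2) - (-3.4641)·(2), (-3.4641)·(-5.4641) - (2)·(2)) ≈ (14.9282, 10.9282, 14.9282).
  Let u = (14.9282, 10.9282, 14.9282).
  ||u|| = √((14.9282)² + (10.9282)² + (14.9282)²) = √(565.1281) ≈ 23.7724,  v_1 = u/||u|| ≈ (0.628, 0.4597, 0.628) (||v_1|| = 1).

λ_1 = 10.4641,  λ_2 = 5,  λ_3 = 3.5359;  v_1 ≈ (0.628, 0.4597, 0.628)


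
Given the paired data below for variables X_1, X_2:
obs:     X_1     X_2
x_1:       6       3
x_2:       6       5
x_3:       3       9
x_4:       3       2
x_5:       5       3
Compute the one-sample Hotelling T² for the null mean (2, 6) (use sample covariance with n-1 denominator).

Step 1 — sample mean vector:
  mean(X_1) = (6 + 6 + 3 + 3 + 5) / 5 = 23/5 = 4.6
  mean(X_2) = (3 + 5 + 9 + 2 + 3) / 5 = 22/5 = 4.4
  x̄ = (4.6, 4.4),  deviation x̄ - mu_0 = (4.6, 4.4) - (2, 6) = (2.6, -1.6).

Step 2 — sample covariance matrix, S[i,j] = (1/(n-1)) · Σ_k (x_{k,i} - mean_i) · (x_{k,j} - mean_j), divisor n-1 = 4:
  S[X_1,X_1] = ((1.4)·(1.4) + (1.4)·(1.4) + (-1.6)·(-1.6) + (-1.6)·(-1.6) + (0.4)·(0.4)) / 4 = 9.2/4 = 2.3
  S[X_1,X_2] = ((1.4)·(-1.4) + (1.4)·(0.6) + (-1.6)·(4.6) + (-1.6)·(-2.4) + (0.4)·(-1.4)) / 4 = -5.2/4 = -1.3
  S[X_2,X_2] = ((-1.4)·(-1.4) + (0.6)·(0.6) + (4.6)·(4.6) + (-2.4)·(-2.4) + (-1.4)·(-1.4)) / 4 = 31.2/4 = 7.8
  S = [[2.3, -1.3],
 [-1.3, 7.8]].

Step 3 — invert S. det(S) = 2.3·7.8 - (-1.3)² = 16.25.
  S^{-1} = (1/det) · [[d, -b], [-b, a]] = [[0.48, 0.08],
 [0.08, 0.1415]].

Step 4 — quadratic form (x̄ - mu_0)^T · S^{-1} · (x̄ - mu_0):
  S^{-1} · (x̄ - mu_0) = (1.12, -0.0185),
  (x̄ - mu_0)^T · [...] = (2.6)·(1.12) + (-1.6)·(-0.0185) = 2.9415.

Step 5 — scale by n: T² = 5 · 2.9415 = 14.7077.

T² ≈ 14.7077


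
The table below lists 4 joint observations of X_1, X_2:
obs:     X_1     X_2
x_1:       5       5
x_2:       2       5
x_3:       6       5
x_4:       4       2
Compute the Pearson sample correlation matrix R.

Step 1 — column means:
  mean(X_1) = (5 + 2 + 6 + 4) / 4 = 17/4 = 4.25
  mean(X_2) = (5 + 5 + 5 + 2) / 4 = 17/4 = 4.25

Step 2 — sample variances and covariances s[i,j] = (1/(n-1)) · Σ_k (x_{k,i} - mean_i) · (x_{k,j} - mean_j), with n-1 = 3:
  s[X_1,X_1] = ((0.75)·(0.75) + (-2.25)·(-2.25) + (1.75)·(1.75) + (-0.25)·(-0.25)) / 3 = 8.75/3 = 2.9167
  s[X_1,X_2] = ((0.75)·(0.75) + (-2.25)·(0.75) + (1.75)·(0.75) + (-0.25)·(-2.25)) / 3 = 0.75/3 = 0.25
  s[X_2,X_2] = ((0.75)·(0.75) + (0.75)·(0.75) + (0.75)·(0.75) + (-2.25)·(-2.25)) / 3 = 6.75/3 = 2.25
  Sample standard deviations s_i = √(s[i,i]):
  s(X_1) = √(2.9167) = 1.7078
  s(X_2) = √(2.25) = 1.5

Step 3 — r_{ij} = s_{ij} / (s_i · s_j):
  r[X_1,X_1] = 1 (diagonal).
  r[X_1,X_2] = 0.25 / (1.7078 · 1.5) = 0.25 / 2.5617 = 0.0976
  r[X_2,X_2] = 1 (diagonal).

R is symmetric with unit diagonal. Assembling:

R = [[1, 0.0976],
 [0.0976, 1]]


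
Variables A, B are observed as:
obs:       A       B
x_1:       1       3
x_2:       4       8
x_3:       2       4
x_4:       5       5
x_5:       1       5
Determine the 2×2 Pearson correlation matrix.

Step 1 — column means:
  mean(A) = (1 + 4 + 2 + 5 + 1) / 5 = 13/5 = 2.6
  mean(B) = (3 + 8 + 4 + 5 + 5) / 5 = 25/5 = 5

Step 2 — sample variances and covariances s[i,j] = (1/(n-1)) · Σ_k (x_{k,i} - mean_i) · (x_{k,j} - mean_j), with n-1 = 4:
  s[A,A] = ((-1.6)·(-1.6) + (1.4)·(1.4) + (-0.6)·(-0.6) + (2.4)·(2.4) + (-1.6)·(-1.6)) / 4 = 13.2/4 = 3.3
  s[A,B] = ((-1.6)·(-2) + (1.4)·(3) + (-0.6)·(-1) + (2.4)·(0) + (-1.6)·(0)) / 4 = 8/4 = 2
  s[B,B] = ((-2)·(-2) + (3)·(3) + (-1)·(-1) + (0)·(0) + (0)·(0)) / 4 = 14/4 = 3.5
  Sample standard deviations s_i = √(s[i,i]):
  s(A) = √(3.3) = 1.8166
  s(B) = √(3.5) = 1.8708

Step 3 — r_{ij} = s_{ij} / (s_i · s_j):
  r[A,A] = 1 (diagonal).
  r[A,B] = 2 / (1.8166 · 1.8708) = 2 / 3.3985 = 0.5885
  r[B,B] = 1 (diagonal).

R is symmetric with unit diagonal. Assembling:

R = [[1, 0.5885],
 [0.5885, 1]]


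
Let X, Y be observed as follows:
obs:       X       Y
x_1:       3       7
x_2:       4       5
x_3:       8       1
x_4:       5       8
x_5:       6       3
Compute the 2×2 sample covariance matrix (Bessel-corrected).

Step 1 — column means:
  mean(X) = (3 + 4 + 8 + 5 + 6) / 5 = 26/5 = 5.2
  mean(Y) = (7 + 5 + 1 + 8 + 3) / 5 = 24/5 = 4.8

Step 2 — sample covariance S[i,j] = (1/(n-1)) · Σ_k (x_{k,i} - mean_i) · (x_{k,j} - mean_j), with n-1 = 4.
  S[X,X] = ((-2.2)·(-2.2) + (-1.2)·(-1.2) + (2.8)·(2.8) + (-0.2)·(-0.2) + (0.8)·(0.8)) / 4 = 14.8/4 = 3.7
  S[X,Y] = ((-2.2)·(2.2) + (-1.2)·(0.2) + (2.8)·(-3.8) + (-0.2)·(3.2) + (0.8)·(-1.8)) / 4 = -17.8/4 = -4.45
  S[Y,Y] = ((2.2)·(2.2) + (0.2)·(0.2) + (-3.8)·(-3.8) + (3.2)·(3.2) + (-1.8)·(-1.8)) / 4 = 32.8/4 = 8.2

S is symmetric (S[j,i] = S[i,j]). Assembling:

S = [[3.7, -4.45],
 [-4.45, 8.2]]
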